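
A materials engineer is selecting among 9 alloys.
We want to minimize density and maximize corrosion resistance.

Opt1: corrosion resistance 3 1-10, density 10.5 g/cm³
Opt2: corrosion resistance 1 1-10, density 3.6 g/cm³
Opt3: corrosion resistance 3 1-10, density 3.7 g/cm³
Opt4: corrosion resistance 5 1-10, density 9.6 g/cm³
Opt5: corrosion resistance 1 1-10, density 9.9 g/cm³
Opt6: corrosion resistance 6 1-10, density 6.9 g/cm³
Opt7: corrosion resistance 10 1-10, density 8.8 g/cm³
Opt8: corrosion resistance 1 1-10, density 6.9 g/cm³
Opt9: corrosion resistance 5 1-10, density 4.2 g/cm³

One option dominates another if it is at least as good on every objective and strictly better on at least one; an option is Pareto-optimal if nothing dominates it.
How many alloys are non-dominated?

Opt1: dominated by Opt3 (corrosion resistance 3≥3, density 3.7≤10.5).
Opt2: not dominated (best density).
Opt3: not dominated.
Opt4: dominated by Opt6 (corrosion resistance 6≥5, density 6.9≤9.6).
Opt5: dominated by Opt2 (corrosion resistance 1≥1, density 3.6≤9.9).
Opt6: not dominated.
Opt7: not dominated (best corrosion resistance).
Opt8: dominated by Opt2 (corrosion resistance 1≥1, density 3.6≤6.9).
Opt9: not dominated.
Pareto-optimal: Opt2, Opt3, Opt6, Opt7, Opt9 → 5.

5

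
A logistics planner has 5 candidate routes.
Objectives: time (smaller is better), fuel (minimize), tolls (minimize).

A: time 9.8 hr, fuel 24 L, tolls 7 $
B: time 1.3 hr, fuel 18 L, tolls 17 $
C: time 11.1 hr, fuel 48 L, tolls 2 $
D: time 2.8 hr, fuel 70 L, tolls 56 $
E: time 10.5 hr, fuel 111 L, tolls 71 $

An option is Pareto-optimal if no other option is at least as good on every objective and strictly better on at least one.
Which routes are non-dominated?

A: not dominated.
B: not dominated (best time).
C: not dominated (best tolls).
D: dominated by B (time 1.3≤2.8, fuel 18≤70, tolls 17≤56).
E: dominated by A (time 9.8≤10.5, fuel 24≤111, tolls 7≤71).

A, B, C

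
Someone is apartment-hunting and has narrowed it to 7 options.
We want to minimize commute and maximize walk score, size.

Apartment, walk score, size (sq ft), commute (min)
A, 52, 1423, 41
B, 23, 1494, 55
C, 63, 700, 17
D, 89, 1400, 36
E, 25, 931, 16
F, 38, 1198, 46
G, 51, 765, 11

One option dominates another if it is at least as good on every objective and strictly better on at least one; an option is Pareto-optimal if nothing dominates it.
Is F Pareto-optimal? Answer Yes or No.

A vs F: walk score 52≥38, size 1423≥1198, commute 41≤46 — A is at least as good on every objective and strictly better on at least one, so A dominates F.

No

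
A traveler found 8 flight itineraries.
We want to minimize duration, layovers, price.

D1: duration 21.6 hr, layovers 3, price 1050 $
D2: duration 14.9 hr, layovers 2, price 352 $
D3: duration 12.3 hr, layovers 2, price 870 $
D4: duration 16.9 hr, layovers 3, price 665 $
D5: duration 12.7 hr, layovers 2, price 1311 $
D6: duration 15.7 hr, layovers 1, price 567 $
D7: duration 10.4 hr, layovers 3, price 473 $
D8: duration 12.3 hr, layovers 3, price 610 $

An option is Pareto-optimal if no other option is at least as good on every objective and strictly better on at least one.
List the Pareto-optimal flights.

D2, D3, D6, D7

D1: dominated by D2 (duration 14.9≤21.6, layovers 2≤3, price 352≤1050).
D2: not dominated (best price).
D3: not dominated.
D4: dominated by D2 (duration 14.9≤16.9, layovers 2≤3, price 352≤665).
D5: dominated by D3 (duration 12.3≤12.7, layovers 2≤2, price 870≤1311).
D6: not dominated (best layovers).
D7: not dominated (best duration).
D8: dominated by D7 (duration 10.4≤12.3, layovers 3≤3, price 473≤610).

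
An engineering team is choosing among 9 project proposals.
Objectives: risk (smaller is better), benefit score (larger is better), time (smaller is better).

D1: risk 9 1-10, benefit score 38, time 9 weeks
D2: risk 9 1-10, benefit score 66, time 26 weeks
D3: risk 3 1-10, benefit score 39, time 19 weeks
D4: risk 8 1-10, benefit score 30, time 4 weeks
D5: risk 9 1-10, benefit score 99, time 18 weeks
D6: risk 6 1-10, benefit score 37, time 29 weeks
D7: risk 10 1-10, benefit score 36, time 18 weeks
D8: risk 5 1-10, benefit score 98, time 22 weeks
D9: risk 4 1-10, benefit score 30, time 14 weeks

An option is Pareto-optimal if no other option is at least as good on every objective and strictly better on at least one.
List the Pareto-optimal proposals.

D1: not dominated.
D2: dominated by D5 (risk 9≤9, benefit score 99≥66, time 18≤26).
D3: not dominated (best risk).
D4: not dominated (best time).
D5: not dominated (best benefit score).
D6: dominated by D3 (risk 3≤6, benefit score 39≥37, time 19≤29).
D7: dominated by D1 (risk 9≤10, benefit score 38≥36, time 9≤18).
D8: not dominated.
D9: not dominated.

D1, D3, D4, D5, D8, D9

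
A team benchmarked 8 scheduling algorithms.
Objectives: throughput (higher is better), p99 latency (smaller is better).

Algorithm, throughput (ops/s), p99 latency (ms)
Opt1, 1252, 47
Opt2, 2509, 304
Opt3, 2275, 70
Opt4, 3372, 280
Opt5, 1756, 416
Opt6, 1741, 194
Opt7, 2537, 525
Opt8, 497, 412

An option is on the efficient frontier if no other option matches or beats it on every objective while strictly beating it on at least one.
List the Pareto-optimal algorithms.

Opt1, Opt3, Opt4

Opt1: not dominated (best p99 latency).
Opt2: dominated by Opt4 (throughput 3372≥2509, p99 latency 280≤304).
Opt3: not dominated.
Opt4: not dominated (best throughput).
Opt5: dominated by Opt2 (throughput 2509≥1756, p99 latency 304≤416).
Opt6: dominated by Opt3 (throughput 2275≥1741, p99 latency 70≤194).
Opt7: dominated by Opt4 (throughput 3372≥2537, p99 latency 280≤525).
Opt8: dominated by Opt1 (throughput 1252≥497, p99 latency 47≤412).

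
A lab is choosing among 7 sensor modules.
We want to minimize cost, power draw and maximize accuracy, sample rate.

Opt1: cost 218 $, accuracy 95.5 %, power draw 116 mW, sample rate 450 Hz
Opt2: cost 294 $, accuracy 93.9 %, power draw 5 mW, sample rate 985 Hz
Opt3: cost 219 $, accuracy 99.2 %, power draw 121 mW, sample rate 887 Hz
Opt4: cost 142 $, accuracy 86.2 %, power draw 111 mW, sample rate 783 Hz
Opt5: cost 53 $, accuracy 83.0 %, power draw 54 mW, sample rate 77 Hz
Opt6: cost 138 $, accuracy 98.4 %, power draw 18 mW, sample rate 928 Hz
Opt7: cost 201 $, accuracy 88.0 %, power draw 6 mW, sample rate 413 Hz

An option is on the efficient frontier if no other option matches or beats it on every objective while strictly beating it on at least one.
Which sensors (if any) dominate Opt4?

Opt6

Opt6: cost 138≤142, accuracy 98.4≥86.2, power draw 18≤111, sample rate 928≥783 — dominates Opt4.
Others (Opt1, Opt2, Opt3, Opt5, Opt7) are each worse than Opt4 on at least one objective.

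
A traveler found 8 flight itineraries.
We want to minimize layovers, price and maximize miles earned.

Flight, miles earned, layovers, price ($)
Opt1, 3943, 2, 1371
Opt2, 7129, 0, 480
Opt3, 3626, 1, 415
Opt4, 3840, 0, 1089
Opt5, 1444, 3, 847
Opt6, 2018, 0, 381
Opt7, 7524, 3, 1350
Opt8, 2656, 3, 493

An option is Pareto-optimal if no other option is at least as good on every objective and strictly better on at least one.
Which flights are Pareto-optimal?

Opt2, Opt3, Opt6, Opt7

Opt1: dominated by Opt2 (miles earned 7129≥3943, layovers 0≤2, price 480≤1371).
Opt2: not dominated.
Opt3: not dominated.
Opt4: dominated by Opt2 (miles earned 7129≥3840, layovers 0≤0, price 480≤1089).
Opt5: dominated by Opt2 (miles earned 7129≥1444, layovers 0≤3, price 480≤847).
Opt6: not dominated (best price).
Opt7: not dominated (best miles earned).
Opt8: dominated by Opt2 (miles earned 7129≥2656, layovers 0≤3, price 480≤493).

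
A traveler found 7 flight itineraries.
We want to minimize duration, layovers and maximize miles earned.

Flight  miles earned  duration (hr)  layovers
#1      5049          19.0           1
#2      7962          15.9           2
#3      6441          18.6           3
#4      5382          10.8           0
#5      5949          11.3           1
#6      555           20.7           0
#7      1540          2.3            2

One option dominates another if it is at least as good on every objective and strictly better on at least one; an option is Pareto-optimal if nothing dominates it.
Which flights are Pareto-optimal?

#1: dominated by #4 (miles earned 5382≥5049, duration 10.8≤19.0, layovers 0≤1).
#2: not dominated (best miles earned).
#3: dominated by #2 (miles earned 7962≥6441, duration 15.9≤18.6, layovers 2≤3).
#4: not dominated.
#5: not dominated.
#6: dominated by #4 (miles earned 5382≥555, duration 10.8≤20.7, layovers 0≤0).
#7: not dominated (best duration).

#2, #4, #5, #7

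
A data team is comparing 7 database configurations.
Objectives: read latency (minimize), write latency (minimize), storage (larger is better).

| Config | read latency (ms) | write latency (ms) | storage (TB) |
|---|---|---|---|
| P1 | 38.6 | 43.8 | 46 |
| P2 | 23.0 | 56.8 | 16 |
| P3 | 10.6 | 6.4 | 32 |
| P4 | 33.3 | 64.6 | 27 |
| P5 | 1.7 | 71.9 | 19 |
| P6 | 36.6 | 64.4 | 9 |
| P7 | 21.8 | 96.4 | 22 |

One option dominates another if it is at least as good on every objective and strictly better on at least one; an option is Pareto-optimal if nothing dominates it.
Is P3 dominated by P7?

No

P7 vs P3: P7 is worse on read latency (21.8 vs 10.6), so it does not dominate P3.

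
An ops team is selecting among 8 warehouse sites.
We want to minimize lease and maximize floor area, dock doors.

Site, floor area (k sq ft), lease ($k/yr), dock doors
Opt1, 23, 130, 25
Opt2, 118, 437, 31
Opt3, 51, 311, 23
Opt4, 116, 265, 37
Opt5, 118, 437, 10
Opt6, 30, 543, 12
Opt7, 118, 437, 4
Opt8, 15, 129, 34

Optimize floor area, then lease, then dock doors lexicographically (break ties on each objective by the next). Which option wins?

Opt2

First maximize floor area: best is 118, kept {Opt2, Opt5, Opt7}.
Then minimize lease: best is 437, kept {Opt2, Opt5, Opt7}.
Then maximize dock doors: best is 31, kept {Opt2}.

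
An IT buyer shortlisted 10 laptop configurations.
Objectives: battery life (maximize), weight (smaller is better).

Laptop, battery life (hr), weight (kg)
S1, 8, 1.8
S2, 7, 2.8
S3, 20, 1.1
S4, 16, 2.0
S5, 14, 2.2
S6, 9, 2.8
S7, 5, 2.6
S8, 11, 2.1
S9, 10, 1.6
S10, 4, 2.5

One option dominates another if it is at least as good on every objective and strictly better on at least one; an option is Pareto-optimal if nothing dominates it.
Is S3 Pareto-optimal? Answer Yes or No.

Yes

S1: worse on battery life (8 vs 20).
S2: worse on battery life (7 vs 20).
S4: worse on battery life (16 vs 20).
S5: worse on battery life (14 vs 20).
S6: worse on battery life (9 vs 20).
S7: worse on battery life (5 vs 20).
S8: worse on battery life (11 vs 20).
S9: worse on battery life (10 vs 20).
S10: worse on battery life (4 vs 20).
No option is at least as good as S3 on every objective and strictly better on one.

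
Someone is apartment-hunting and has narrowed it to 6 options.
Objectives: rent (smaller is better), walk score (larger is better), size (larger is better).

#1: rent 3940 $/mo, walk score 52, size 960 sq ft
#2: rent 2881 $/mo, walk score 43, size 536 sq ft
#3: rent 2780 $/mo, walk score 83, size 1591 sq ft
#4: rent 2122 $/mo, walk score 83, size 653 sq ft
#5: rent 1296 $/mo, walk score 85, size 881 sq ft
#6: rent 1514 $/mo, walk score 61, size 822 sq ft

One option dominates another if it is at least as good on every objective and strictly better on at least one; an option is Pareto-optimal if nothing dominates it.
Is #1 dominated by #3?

Yes

#3 vs #1: rent 2780≤3940, walk score 83≥52, size 1591≥960 — #3 is at least as good on every objective with at least one strict improvement.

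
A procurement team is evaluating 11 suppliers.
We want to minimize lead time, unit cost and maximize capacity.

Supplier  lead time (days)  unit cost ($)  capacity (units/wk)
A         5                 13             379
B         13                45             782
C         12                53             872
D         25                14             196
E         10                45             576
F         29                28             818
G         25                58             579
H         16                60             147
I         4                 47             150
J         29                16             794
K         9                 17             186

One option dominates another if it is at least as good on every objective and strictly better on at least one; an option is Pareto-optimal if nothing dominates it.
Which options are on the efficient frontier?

A, B, C, E, F, I, J

A: not dominated (best unit cost).
B: not dominated.
C: not dominated (best capacity).
D: dominated by A (lead time 5≤25, unit cost 13≤14, capacity 379≥196).
E: not dominated.
F: not dominated.
G: dominated by B (lead time 13≤25, unit cost 45≤58, capacity 782≥579).
H: dominated by A (lead time 5≤16, unit cost 13≤60, capacity 379≥147).
I: not dominated (best lead time).
J: not dominated.
K: dominated by A (lead time 5≤9, unit cost 13≤17, capacity 379≥186).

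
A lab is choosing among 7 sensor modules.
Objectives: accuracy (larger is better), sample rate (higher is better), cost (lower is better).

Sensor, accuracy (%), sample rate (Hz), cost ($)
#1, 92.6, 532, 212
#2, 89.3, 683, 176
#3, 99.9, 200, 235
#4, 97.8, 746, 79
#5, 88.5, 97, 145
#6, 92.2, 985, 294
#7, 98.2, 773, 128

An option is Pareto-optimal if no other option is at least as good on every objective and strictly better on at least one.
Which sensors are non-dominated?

#1: dominated by #4 (accuracy 97.8≥92.6, sample rate 746≥532, cost 79≤212).
#2: dominated by #4 (accuracy 97.8≥89.3, sample rate 746≥683, cost 79≤176).
#3: not dominated (best accuracy).
#4: not dominated (best cost).
#5: dominated by #4 (accuracy 97.8≥88.5, sample rate 746≥97, cost 79≤145).
#6: not dominated (best sample rate).
#7: not dominated.

#3, #4, #6, #7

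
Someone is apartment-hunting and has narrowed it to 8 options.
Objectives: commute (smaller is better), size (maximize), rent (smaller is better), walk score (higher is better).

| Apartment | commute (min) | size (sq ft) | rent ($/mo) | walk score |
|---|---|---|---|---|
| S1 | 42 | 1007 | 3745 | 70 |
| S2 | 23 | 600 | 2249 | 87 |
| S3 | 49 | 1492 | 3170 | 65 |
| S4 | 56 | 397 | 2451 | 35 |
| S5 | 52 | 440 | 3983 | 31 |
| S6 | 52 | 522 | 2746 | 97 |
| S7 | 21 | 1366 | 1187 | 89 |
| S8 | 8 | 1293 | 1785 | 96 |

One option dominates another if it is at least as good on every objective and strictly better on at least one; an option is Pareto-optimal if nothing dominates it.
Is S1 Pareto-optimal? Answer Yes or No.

No

S7 vs S1: commute 21≤42, size 1366≥1007, rent 1187≤3745, walk score 89≥70 — S7 is at least as good on every objective and strictly better on at least one, so S7 dominates S1.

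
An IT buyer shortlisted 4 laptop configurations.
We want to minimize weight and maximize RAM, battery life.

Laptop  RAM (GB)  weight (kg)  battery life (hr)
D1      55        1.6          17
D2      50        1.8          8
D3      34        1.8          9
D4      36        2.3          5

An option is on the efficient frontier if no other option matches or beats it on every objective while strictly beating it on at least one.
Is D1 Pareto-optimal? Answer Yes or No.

D2: worse on RAM (50 vs 55).
D3: worse on RAM (34 vs 55).
D4: worse on RAM (36 vs 55).
No option is at least as good as D1 on every objective and strictly better on one.

Yes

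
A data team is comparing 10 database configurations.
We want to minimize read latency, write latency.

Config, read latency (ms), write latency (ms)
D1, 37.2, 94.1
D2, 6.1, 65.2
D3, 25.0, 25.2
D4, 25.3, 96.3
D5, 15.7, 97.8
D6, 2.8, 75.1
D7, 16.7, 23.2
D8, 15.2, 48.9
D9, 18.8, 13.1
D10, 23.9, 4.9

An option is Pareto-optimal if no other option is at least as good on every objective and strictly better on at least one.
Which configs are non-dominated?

D1: dominated by D2 (read latency 6.1≤37.2, write latency 65.2≤94.1).
D2: not dominated.
D3: dominated by D7 (read latency 16.7≤25.0, write latency 23.2≤25.2).
D4: dominated by D2 (read latency 6.1≤25.3, write latency 65.2≤96.3).
D5: dominated by D2 (read latency 6.1≤15.7, write latency 65.2≤97.8).
D6: not dominated (best read latency).
D7: not dominated.
D8: not dominated.
D9: not dominated.
D10: not dominated (best write latency).

D2, D6, D7, D8, D9, D10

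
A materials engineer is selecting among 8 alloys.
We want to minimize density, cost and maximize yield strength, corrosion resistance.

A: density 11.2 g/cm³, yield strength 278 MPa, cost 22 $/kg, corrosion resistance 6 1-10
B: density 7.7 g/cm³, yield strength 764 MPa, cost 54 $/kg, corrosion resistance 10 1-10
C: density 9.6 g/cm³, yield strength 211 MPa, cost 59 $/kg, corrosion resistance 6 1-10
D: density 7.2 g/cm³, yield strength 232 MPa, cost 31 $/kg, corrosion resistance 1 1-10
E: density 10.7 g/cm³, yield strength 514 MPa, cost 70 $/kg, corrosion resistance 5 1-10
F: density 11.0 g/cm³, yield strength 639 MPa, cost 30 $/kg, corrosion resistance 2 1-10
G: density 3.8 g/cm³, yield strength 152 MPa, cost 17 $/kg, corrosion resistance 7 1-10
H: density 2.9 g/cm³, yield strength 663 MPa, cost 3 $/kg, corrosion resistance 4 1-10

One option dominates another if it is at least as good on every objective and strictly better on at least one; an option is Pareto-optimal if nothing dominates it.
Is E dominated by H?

H vs E: H is worse on corrosion resistance (4 vs 5), so it does not dominate E.

No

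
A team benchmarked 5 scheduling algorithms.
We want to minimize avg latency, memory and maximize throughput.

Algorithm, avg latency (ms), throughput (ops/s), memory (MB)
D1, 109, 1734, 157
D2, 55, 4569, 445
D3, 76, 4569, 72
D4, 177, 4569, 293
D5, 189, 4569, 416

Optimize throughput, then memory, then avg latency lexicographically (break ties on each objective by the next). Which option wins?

D3

First maximize throughput: best is 4569, kept {D2, D3, D4, D5}.
Then minimize memory: best is 72, kept {D3}.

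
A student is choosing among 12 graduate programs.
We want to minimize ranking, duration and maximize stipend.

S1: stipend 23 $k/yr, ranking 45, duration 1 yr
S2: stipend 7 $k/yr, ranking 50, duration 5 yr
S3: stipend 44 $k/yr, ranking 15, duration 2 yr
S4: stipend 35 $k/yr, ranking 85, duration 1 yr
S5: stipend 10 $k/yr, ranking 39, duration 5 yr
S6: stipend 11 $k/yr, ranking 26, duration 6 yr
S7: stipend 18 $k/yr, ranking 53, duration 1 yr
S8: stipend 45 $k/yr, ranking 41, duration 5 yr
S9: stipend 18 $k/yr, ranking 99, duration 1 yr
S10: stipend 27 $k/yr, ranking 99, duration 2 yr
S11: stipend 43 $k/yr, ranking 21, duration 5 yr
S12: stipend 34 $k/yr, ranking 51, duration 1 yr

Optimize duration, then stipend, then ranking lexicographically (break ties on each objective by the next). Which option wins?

First minimize duration: best is 1, kept {S1, S4, S7, S9, S12}.
Then maximize stipend: best is 35, kept {S4}.

S4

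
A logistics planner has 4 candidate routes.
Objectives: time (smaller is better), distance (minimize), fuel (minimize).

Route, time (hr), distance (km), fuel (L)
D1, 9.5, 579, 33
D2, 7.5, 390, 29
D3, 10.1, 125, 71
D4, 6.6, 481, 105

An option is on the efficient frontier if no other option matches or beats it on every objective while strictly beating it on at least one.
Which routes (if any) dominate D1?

D2: time 7.5≤9.5, distance 390≤579, fuel 29≤33 — dominates D1.
Others (D3, D4) are each worse than D1 on at least one objective.

D2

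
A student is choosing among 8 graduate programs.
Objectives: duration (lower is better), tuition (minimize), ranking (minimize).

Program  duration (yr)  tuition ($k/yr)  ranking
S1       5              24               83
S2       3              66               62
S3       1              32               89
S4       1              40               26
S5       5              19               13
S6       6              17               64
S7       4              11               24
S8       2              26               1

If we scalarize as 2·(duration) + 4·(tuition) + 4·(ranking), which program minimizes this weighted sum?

S8

S1: 2·5 + 4·24 + 4·83 = 438
S2: 2·3 + 4·66 + 4·62 = 518
S3: 2·1 + 4·32 + 4·89 = 486
S4: 2·1 + 4·40 + 4·26 = 266
S5: 2·5 + 4·19 + 4·13 = 138
S6: 2·6 + 4·17 + 4·64 = 336
S7: 2·4 + 4·11 + 4·24 = 148
S8: 2·2 + 4·26 + 4·1 = 112
Lowest: S8 at 112.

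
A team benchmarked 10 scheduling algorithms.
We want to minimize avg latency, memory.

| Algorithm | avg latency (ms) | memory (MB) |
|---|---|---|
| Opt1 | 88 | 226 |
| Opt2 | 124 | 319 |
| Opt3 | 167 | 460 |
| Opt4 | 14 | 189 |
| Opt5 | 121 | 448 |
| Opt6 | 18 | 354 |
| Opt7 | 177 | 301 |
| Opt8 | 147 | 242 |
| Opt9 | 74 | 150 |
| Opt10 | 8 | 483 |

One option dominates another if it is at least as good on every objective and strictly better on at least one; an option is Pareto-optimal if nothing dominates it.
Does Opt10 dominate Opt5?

No

Opt10 vs Opt5: Opt10 is worse on memory (483 vs 448), so it does not dominate Opt5.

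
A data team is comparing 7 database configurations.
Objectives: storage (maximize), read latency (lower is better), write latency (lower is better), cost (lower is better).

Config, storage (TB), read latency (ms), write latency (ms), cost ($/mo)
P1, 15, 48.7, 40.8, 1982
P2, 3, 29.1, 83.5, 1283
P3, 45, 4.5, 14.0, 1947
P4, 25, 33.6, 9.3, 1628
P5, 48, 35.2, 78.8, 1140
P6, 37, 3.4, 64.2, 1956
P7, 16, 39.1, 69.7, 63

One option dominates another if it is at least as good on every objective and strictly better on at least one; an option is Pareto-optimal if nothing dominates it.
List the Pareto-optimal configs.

P2, P3, P4, P5, P6, P7

P1: dominated by P3 (storage 45≥15, read latency 4.5≤48.7, write latency 14.0≤40.8, cost 1947≤1982).
P2: not dominated.
P3: not dominated.
P4: not dominated (best write latency).
P5: not dominated (best storage).
P6: not dominated (best read latency).
P7: not dominated (best cost).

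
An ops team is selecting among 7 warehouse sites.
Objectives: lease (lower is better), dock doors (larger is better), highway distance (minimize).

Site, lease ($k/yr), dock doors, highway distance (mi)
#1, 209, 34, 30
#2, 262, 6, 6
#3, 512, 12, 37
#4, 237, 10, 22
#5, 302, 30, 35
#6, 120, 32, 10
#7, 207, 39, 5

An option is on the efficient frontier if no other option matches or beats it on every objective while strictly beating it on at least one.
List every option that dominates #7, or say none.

none

#1: worse on lease (209 vs 207).
#2: worse on lease (262 vs 207).
#3: worse on lease (512 vs 207).
#4: worse on lease (237 vs 207).
#5: worse on lease (302 vs 207).
#6: worse on dock doors (32 vs 39).
No option dominates #7.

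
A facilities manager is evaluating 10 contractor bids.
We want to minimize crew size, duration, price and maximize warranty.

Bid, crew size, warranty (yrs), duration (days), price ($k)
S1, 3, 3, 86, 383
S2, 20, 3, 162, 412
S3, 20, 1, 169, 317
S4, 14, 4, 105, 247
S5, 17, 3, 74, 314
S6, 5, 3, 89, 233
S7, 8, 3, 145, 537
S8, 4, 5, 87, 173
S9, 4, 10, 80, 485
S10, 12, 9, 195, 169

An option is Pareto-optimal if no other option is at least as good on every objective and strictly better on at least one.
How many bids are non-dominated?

5

S1: not dominated (best crew size).
S2: dominated by S1 (crew size 3≤20, warranty 3≥3, duration 86≤162, price 383≤412).
S3: dominated by S4 (crew size 14≤20, warranty 4≥1, duration 105≤169, price 247≤317).
S4: dominated by S8 (crew size 4≤14, warranty 5≥4, duration 87≤105, price 173≤247).
S5: not dominated (best duration).
S6: dominated by S8 (crew size 4≤5, warranty 5≥3, duration 87≤89, price 173≤233).
S7: dominated by S1 (crew size 3≤8, warranty 3≥3, duration 86≤145, price 383≤537).
S8: not dominated.
S9: not dominated (best warranty).
S10: not dominated (best price).
Pareto-optimal: S1, S5, S8, S9, S10 → 5.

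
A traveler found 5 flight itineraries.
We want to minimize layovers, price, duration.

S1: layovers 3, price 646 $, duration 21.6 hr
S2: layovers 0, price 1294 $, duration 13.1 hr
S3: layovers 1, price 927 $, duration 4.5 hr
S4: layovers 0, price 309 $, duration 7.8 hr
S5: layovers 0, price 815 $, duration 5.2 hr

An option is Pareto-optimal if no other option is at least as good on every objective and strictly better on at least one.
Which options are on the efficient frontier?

S1: dominated by S4 (layovers 0≤3, price 309≤646, duration 7.8≤21.6).
S2: dominated by S4 (layovers 0≤0, price 309≤1294, duration 7.8≤13.1).
S3: not dominated (best duration).
S4: not dominated (best price).
S5: not dominated.

S3, S4, S5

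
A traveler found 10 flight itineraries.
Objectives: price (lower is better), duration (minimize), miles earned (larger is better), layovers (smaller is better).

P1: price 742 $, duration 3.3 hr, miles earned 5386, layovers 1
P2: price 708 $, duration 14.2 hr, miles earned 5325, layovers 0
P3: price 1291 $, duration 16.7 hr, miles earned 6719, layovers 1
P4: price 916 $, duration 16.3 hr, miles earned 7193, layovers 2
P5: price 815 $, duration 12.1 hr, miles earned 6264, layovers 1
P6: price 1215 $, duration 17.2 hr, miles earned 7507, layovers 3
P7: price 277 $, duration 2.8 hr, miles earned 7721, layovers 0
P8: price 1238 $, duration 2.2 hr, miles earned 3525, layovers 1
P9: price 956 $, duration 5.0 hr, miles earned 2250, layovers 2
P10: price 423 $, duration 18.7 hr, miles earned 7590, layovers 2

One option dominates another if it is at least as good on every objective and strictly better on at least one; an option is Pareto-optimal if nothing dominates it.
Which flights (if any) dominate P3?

P7: price 277≤1291, duration 2.8≤16.7, miles earned 7721≥6719, layovers 0≤1 — dominates P3.
Others (P1, P2, P4, P5, P6, P8, P9, P10) are each worse than P3 on at least one objective.

P7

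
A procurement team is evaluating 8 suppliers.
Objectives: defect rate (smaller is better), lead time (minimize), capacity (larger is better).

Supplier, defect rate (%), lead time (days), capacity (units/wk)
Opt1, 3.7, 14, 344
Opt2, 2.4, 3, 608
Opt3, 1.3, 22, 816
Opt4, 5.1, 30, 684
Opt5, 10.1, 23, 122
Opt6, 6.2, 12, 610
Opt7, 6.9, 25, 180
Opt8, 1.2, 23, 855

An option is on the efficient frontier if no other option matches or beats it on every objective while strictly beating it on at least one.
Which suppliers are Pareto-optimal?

Opt2, Opt3, Opt6, Opt8

Opt1: dominated by Opt2 (defect rate 2.4≤3.7, lead time 3≤14, capacity 608≥344).
Opt2: not dominated (best lead time).
Opt3: not dominated.
Opt4: dominated by Opt3 (defect rate 1.3≤5.1, lead time 22≤30, capacity 816≥684).
Opt5: dominated by Opt1 (defect rate 3.7≤10.1, lead time 14≤23, capacity 344≥122).
Opt6: not dominated.
Opt7: dominated by Opt1 (defect rate 3.7≤6.9, lead time 14≤25, capacity 344≥180).
Opt8: not dominated (best defect rate).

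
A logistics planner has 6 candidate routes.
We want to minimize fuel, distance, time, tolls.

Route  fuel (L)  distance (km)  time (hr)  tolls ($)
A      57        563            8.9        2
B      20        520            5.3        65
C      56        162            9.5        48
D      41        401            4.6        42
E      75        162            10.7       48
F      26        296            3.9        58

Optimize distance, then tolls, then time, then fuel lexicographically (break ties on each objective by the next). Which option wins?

C

First minimize distance: best is 162, kept {C, E}.
Then minimize tolls: best is 48, kept {C, E}.
Then minimize time: best is 9.5, kept {C}.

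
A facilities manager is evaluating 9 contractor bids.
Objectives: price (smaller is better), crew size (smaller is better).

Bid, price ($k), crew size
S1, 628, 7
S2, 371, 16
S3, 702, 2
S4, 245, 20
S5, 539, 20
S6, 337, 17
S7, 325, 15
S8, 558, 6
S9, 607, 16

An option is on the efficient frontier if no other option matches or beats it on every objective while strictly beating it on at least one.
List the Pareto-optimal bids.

S3, S4, S7, S8

S1: dominated by S8 (price 558≤628, crew size 6≤7).
S2: dominated by S7 (price 325≤371, crew size 15≤16).
S3: not dominated (best crew size).
S4: not dominated (best price).
S5: dominated by S2 (price 371≤539, crew size 16≤20).
S6: dominated by S7 (price 325≤337, crew size 15≤17).
S7: not dominated.
S8: not dominated.
S9: dominated by S2 (price 371≤607, crew size 16≤16).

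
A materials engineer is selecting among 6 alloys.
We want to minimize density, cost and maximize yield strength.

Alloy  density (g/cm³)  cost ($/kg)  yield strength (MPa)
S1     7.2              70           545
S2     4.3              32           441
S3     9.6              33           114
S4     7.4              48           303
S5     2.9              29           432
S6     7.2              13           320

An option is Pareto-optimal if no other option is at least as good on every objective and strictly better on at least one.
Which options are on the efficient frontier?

S1: not dominated (best yield strength).
S2: not dominated.
S3: dominated by S2 (density 4.3≤9.6, cost 32≤33, yield strength 441≥114).
S4: dominated by S2 (density 4.3≤7.4, cost 32≤48, yield strength 441≥303).
S5: not dominated (best density).
S6: not dominated (best cost).

S1, S2, S5, S6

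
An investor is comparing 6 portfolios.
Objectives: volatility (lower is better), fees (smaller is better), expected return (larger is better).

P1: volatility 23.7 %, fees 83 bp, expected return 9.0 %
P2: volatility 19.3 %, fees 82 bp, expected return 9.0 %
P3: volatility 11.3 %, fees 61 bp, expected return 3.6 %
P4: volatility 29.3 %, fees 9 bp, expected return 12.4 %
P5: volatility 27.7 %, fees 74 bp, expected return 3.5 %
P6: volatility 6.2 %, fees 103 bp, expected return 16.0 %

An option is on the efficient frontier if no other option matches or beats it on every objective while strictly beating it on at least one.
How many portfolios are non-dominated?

P1: dominated by P2 (volatility 19.3≤23.7, fees 82≤83, expected return 9.0≥9.0).
P2: not dominated.
P3: not dominated.
P4: not dominated (best fees).
P5: dominated by P3 (volatility 11.3≤27.7, fees 61≤74, expected return 3.6≥3.5).
P6: not dominated (best volatility).
Pareto-optimal: P2, P3, P4, P6 → 4.

4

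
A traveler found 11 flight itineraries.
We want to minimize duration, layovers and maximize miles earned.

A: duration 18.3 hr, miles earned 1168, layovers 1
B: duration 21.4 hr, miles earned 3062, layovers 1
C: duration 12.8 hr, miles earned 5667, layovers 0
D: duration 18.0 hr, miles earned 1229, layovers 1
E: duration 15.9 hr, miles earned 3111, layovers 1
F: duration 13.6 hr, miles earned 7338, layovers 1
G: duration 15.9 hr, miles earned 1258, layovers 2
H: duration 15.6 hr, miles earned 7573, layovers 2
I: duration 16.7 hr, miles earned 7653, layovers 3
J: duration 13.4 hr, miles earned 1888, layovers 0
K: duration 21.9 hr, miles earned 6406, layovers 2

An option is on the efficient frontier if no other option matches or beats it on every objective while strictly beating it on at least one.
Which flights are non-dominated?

A: dominated by C (duration 12.8≤18.3, miles earned 5667≥1168, layovers 0≤1).
B: dominated by C (duration 12.8≤21.4, miles earned 5667≥3062, layovers 0≤1).
C: not dominated (best duration).
D: dominated by C (duration 12.8≤18.0, miles earned 5667≥1229, layovers 0≤1).
E: dominated by C (duration 12.8≤15.9, miles earned 5667≥3111, layovers 0≤1).
F: not dominated.
G: dominated by C (duration 12.8≤15.9, miles earned 5667≥1258, layovers 0≤2).
H: not dominated.
I: not dominated (best miles earned).
J: dominated by C (duration 12.8≤13.4, miles earned 5667≥1888, layovers 0≤0).
K: dominated by F (duration 13.6≤21.9, miles earned 7338≥6406, layovers 1≤2).

C, F, H, I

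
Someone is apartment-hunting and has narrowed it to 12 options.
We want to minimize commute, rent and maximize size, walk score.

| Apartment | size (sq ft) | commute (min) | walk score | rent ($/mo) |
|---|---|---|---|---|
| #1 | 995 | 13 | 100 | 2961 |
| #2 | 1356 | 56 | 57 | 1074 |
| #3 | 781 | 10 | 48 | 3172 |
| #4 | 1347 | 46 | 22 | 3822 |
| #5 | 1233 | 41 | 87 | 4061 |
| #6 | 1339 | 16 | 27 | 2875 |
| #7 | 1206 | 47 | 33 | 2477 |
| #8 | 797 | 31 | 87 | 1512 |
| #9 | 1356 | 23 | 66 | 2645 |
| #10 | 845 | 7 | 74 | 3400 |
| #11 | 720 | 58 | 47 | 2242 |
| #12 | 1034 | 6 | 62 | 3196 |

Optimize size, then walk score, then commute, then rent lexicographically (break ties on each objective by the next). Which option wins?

First maximize size: best is 1356, kept {#2, #9}.
Then maximize walk score: best is 66, kept {#9}.

#9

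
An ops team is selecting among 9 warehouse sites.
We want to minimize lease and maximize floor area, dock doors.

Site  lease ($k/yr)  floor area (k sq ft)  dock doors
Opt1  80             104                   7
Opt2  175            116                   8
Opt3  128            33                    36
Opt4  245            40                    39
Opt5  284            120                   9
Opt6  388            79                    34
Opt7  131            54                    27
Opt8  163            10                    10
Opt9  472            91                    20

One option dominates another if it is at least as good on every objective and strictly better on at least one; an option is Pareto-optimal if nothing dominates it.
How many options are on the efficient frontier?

8

Opt1: not dominated (best lease).
Opt2: not dominated.
Opt3: not dominated.
Opt4: not dominated (best dock doors).
Opt5: not dominated (best floor area).
Opt6: not dominated.
Opt7: not dominated.
Opt8: dominated by Opt3 (lease 128≤163, floor area 33≥10, dock doors 36≥10).
Opt9: not dominated.
Pareto-optimal: Opt1, Opt2, Opt3, Opt4, Opt5, Opt6, Opt7, Opt9 → 8.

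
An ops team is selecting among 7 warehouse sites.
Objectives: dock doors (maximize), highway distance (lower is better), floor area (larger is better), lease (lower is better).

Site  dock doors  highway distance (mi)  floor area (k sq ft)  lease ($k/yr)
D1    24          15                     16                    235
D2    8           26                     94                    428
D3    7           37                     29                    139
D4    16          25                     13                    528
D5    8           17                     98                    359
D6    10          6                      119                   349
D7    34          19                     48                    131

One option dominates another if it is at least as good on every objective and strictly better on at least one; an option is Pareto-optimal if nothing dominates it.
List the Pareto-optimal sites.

D1, D6, D7

D1: not dominated.
D2: dominated by D5 (dock doors 8≥8, highway distance 17≤26, floor area 98≥94, lease 359≤428).
D3: dominated by D7 (dock doors 34≥7, highway distance 19≤37, floor area 48≥29, lease 131≤139).
D4: dominated by D1 (dock doors 24≥16, highway distance 15≤25, floor area 16≥13, lease 235≤528).
D5: dominated by D6 (dock doors 10≥8, highway distance 6≤17, floor area 119≥98, lease 349≤359).
D6: not dominated (best highway distance).
D7: not dominated (best dock doors).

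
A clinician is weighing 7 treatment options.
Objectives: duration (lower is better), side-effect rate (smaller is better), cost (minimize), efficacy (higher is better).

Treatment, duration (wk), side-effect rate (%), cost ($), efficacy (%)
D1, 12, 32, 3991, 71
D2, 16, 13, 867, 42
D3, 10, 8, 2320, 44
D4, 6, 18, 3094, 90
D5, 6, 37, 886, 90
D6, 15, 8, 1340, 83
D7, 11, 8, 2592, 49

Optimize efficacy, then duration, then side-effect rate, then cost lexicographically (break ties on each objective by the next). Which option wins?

First maximize efficacy: best is 90, kept {D4, D5}.
Then minimize duration: best is 6, kept {D4, D5}.
Then minimize side-effect rate: best is 18, kept {D4}.

D4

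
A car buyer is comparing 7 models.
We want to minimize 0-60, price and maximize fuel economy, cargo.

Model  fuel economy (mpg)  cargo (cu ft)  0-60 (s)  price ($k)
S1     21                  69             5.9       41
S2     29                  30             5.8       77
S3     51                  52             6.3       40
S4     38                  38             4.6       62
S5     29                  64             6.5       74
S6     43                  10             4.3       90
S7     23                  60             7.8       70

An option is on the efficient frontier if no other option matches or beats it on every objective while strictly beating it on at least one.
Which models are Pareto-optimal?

S1, S3, S4, S5, S6, S7

S1: not dominated (best cargo).
S2: dominated by S4 (fuel economy 38≥29, cargo 38≥30, 0-60 4.6≤5.8, price 62≤77).
S3: not dominated (best fuel economy).
S4: not dominated.
S5: not dominated.
S6: not dominated (best 0-60).
S7: not dominated.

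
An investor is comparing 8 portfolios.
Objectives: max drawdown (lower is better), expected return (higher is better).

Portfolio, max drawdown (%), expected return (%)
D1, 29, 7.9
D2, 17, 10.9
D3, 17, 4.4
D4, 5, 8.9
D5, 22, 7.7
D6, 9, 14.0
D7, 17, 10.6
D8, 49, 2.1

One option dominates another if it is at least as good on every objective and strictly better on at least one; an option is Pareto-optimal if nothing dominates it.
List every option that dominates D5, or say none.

D2: max drawdown 17≤22, expected return 10.9≥7.7 — dominates D5.
D4: max drawdown 5≤22, expected return 8.9≥7.7 — dominates D5.
D6: max drawdown 9≤22, expected return 14.0≥7.7 — dominates D5.
D7: max drawdown 17≤22, expected return 10.6≥7.7 — dominates D5.
Others (D1, D3, D8) are each worse than D5 on at least one objective.

D2, D4, D6, D7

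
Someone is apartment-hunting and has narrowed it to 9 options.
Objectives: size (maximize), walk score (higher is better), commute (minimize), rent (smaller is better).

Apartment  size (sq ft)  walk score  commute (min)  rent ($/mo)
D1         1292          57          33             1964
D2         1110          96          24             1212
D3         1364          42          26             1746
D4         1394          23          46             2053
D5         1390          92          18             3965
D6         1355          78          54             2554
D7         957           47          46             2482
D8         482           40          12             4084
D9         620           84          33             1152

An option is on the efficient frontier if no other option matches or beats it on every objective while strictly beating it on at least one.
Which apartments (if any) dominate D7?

D1, D2

D1: size 1292≥957, walk score 57≥47, commute 33≤46, rent 1964≤2482 — dominates D7.
D2: size 1110≥957, walk score 96≥47, commute 24≤46, rent 1212≤2482 — dominates D7.
Others (D3, D4, D5, D6, D8, D9) are each worse than D7 on at least one objective.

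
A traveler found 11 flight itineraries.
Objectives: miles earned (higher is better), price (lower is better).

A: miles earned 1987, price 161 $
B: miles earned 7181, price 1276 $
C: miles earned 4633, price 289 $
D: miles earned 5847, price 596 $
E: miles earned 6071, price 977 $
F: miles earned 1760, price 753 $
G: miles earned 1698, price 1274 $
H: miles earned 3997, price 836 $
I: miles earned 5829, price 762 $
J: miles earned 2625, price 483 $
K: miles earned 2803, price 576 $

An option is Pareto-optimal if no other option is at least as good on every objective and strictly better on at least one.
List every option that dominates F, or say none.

A, C, D, J, K

A: miles earned 1987≥1760, price 161≤753 — dominates F.
C: miles earned 4633≥1760, price 289≤753 — dominates F.
D: miles earned 5847≥1760, price 596≤753 — dominates F.
J: miles earned 2625≥1760, price 483≤753 — dominates F.
K: miles earned 2803≥1760, price 576≤753 — dominates F.
Others (B, E, G, H, I) are each worse than F on at least one objective.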